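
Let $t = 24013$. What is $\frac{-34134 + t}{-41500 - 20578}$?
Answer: $\frac{10121}{62078} \approx 0.16304$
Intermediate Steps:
$\frac{-34134 + t}{-41500 - 20578} = \frac{-34134 + 24013}{-41500 - 20578} = - \frac{10121}{-62078} = \left(-10121\right) \left(- \frac{1}{62078}\right) = \frac{10121}{62078}$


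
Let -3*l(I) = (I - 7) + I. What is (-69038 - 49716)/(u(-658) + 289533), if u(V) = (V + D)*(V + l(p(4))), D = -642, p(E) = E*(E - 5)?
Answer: -118754/1138433 ≈ -0.10431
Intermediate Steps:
p(E) = E*(-5 + E)
l(I) = 7/3 - 2*I/3 (l(I) = -((I - 7) + I)/3 = -((-7 + I) + I)/3 = -(-7 + 2*I)/3 = 7/3 - 2*I/3)
u(V) = (-642 + V)*(5 + V) (u(V) = (V - 642)*(V + (7/3 - 8*(-5 + 4)/3)) = (-642 + V)*(V + (7/3 - 8*(-1)/3)) = (-642 + V)*(V + (7/3 - ⅔*(-4))) = (-642 + V)*(V + (7/3 + 8/3)) = (-642 + V)*(V + 5) = (-642 + V)*(5 + V))
(-69038 - 49716)/(u(-658) + 289533) = (-69038 - 49716)/((-3210 + (-658)² - 637*(-658)) + 289533) = -118754/((-3210 + 432964 + 419146) + 289533) = -118754/(848900 + 289533) = -118754/1138433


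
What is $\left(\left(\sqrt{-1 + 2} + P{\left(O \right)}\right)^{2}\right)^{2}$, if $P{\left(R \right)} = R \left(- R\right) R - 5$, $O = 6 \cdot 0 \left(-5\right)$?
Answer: $256$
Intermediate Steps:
$O = 0$ ($O = 0 \left(-5\right) = 0$)
$P{\left(R \right)} = -5 - R^{3}$ ($P{\left(R \right)} = - R^{2} R - 5 = - R^{3} - 5 = -5 - R^{3}$)
$\left(\left(\sqrt{-1 + 2} + P{\left(O \right)}\right)^{2}\right)^{2} = \left(\left(\sqrt{-1 + 2} - 5\right)^{2}\right)^{2} = \left(\left(\sqrt{1} - 5\right)^{2}\right)^{2} = \left(\left(1 + \left(-5 + 0\right)\right)^{2}\right)^{2} = \left(\left(1 - 5\right)^{2}\right)^{2} = \left(\left(-4\right)^{2}\right)^{2} = 16^{2} = 256$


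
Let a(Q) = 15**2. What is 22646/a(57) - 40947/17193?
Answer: 126713201/1289475 ≈ 98.267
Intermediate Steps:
a(Q) = 225
22646/a(57) - 40947/17193 = 22646/225 - 40947/17193 = 22646*(1/225) - 40947*1/17193 = 22646/225 - 13649/5731 = 126713201/1289475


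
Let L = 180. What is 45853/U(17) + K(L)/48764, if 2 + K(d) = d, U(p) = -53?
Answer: -1117983129/1292246 ≈ -865.15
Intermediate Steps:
K(d) = -2 + d
45853/U(17) + K(L)/48764 = 45853/(-53) + (-2 + 180)/48764 = 45853*(-1/53) + 178*(1/48764) = -45853/53 + 89/24382 = -1117983129/1292246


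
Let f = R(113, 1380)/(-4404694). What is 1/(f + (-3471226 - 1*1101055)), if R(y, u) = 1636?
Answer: -2202347/10069749344325 ≈ -2.1871e-7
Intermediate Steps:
f = -818/2202347 (f = 1636/(-4404694) = 1636*(-1/4404694) = -818/2202347 ≈ -0.00037142)
1/(f + (-3471226 - 1*1101055)) = 1/(-818/2202347 + (-3471226 - 1*1101055)) = 1/(-818/2202347 + (-3471226 - 1101055)) = 1/(-818/2202347 - 4572281) = 1/(-10069749344325/2202347) = -2202347/10069749344325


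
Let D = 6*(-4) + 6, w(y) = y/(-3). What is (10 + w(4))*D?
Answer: -156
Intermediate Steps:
w(y) = -y/3 (w(y) = y*(-⅓) = -y/3)
D = -18 (D = -24 + 6 = -18)
(10 + w(4))*D = (10 - ⅓*4)*(-18) = (10 - 4/3)*(-18) = (26/3)*(-18) = -156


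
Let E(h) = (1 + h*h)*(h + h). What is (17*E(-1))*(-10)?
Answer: 680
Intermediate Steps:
E(h) = 2*h*(1 + h²) (E(h) = (1 + h²)*(2*h) = 2*h*(1 + h²))
(17*E(-1))*(-10) = (17*(2*(-1)*(1 + (-1)²)))*(-10) = (17*(2*(-1)*(1 + 1)))*(-10) = (17*(2*(-1)*2))*(-10) = (17*(-4))*(-10) = -68*(-10) = 680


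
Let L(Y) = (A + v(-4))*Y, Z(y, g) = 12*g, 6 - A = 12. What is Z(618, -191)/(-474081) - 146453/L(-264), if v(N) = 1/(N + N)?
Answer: -23142292843/255529659 ≈ -90.566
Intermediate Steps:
A = -6 (A = 6 - 1*12 = 6 - 12 = -6)
v(N) = 1/(2*N)
L(Y) = -49*Y/8 (L(Y) = (-6 + (1/2)/(-4))*Y = (-6 + (1/2)*(-1/4))*Y = (-6 - 1/8)*Y = -49*Y/8)
Z(618, -191)/(-474081) - 146453/L(-264) = (12*(-191))/(-474081) - 146453/((-49/8*(-264))) = -2292*(-1/474081) - 146453/1617 = 764/158027 - 146453*1/1617 = 764/158027 - 146453/1617 = -23142292843/255529659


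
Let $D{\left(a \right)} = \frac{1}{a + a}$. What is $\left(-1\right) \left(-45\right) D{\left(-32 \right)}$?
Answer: $- \frac{45}{64} \approx -0.70313$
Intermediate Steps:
$D{\left(a \right)} = \frac{1}{2 a}$
$\left(-1\right) \left(-45\right) D{\left(-32 \right)} = \left(-1\right) \left(-45\right) \frac{1}{2 \left(-32\right)} = 45 \cdot \frac{1}{2} \left(- \frac{1}{32}\right) = 45 \left(- \frac{1}{64}\right) = - \frac{45}{64}$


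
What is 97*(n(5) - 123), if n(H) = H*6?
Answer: -9021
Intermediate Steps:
n(H) = 6*H
97*(n(5) - 123) = 97*(6*5 - 123) = 97*(30 - 123) = 97*(-93) = -9021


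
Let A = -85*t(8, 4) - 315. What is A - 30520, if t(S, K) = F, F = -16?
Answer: -29475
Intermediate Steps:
t(S, K) = -16
A = 1045 (A = -85*(-16) - 315 = 1360 - 315 = 1045)
A - 30520 = 1045 - 30520 = -29475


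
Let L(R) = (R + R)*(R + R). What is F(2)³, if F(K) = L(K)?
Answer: 4096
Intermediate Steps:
L(R) = 4*R² (L(R) = (2*R)*(2*R) = 4*R²)
F(K) = 4*K²
F(2)³ = (4*2²)³ = (4*4)³ = 16³ = 4096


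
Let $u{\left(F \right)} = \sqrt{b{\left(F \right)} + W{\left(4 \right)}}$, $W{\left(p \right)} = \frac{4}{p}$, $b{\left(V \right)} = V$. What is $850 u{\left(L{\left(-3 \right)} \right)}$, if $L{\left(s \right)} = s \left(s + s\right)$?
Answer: $850 \sqrt{19} \approx 3705.1$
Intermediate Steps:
$L{\left(s \right)} = 2 s^{2}$ ($L{\left(s \right)} = s 2 s = 2 s^{2}$)
$u{\left(F \right)} = \sqrt{1 + F}$ ($u{\left(F \right)} = \sqrt{F + \frac{4}{4}} = \sqrt{F + 4 \cdot \frac{1}{4}} = \sqrt{F + 1} = \sqrt{1 + F}$)
$850 u{\left(L{\left(-3 \right)} \right)} = 850 \sqrt{1 + 2 \left(-3\right)^{2}} = 850 \sqrt{1 + 2 \cdot 9} = 850 \sqrt{1 + 18} = 850 \sqrt{19}$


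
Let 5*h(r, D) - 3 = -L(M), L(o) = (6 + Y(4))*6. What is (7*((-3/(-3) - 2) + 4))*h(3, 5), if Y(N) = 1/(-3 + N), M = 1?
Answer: -819/5 ≈ -163.80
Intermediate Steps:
L(o) = 42 (L(o) = (6 + 1/(-3 + 4))*6 = (6 + 1/1)*6 = (6 + 1)*6 = 7*6 = 42)
h(r, D) = -39/5 (h(r, D) = 3/5 + (-1*42)/5 = 3/5 + (1/5)*(-42) = 3/5 - 42/5 = -39/5)
(7*((-3/(-3) - 2) + 4))*h(3, 5) = (7*((-3/(-3) - 2) + 4))*(-39/5) = (7*((-3*(-1/3) - 2) + 4))*(-39/5) = (7*((1 - 2) + 4))*(-39/5) = (7*(-1 + 4))*(-39/5) = (7*3)*(-39/5) = 21*(-39/5) = -819/5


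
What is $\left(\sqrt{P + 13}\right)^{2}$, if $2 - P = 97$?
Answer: $-82$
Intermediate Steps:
$P = -95$ ($P = 2 - 97 = -95$)
$\left(\sqrt{P + 13}\right)^{2} = \left(\sqrt{-95 + 13}\right)^{2} = \left(\sqrt{-82}\right)^{2} = \left(i \sqrt{82}\right)^{2} = -82$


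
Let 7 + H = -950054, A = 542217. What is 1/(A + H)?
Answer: -1/407844 ≈ -2.4519e-6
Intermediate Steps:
H = -950061 (H = -7 - 950054 = -950061)
1/(A + H) = 1/(542217 - 950061) = 1/(-407844) = -1/407844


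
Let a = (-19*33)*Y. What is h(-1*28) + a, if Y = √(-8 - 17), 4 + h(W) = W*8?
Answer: -228 - 3135*I ≈ -228.0 - 3135.0*I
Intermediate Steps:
h(W) = -4 + 8*W (h(W) = -4 + W*8 = -4 + 8*W)
Y = 5*I (Y = √(-25) = 5*I ≈ 5.0*I)
a = -3135*I (a = (-19*33)*(5*I) = -3135*I ≈ -3135.0*I)
h(-1*28) + a = (-4 + 8*(-1*28)) - 3135*I = (-4 + 8*(-28)) - 3135*I = (-4 - 224) - 3135*I = -228 - 3135*I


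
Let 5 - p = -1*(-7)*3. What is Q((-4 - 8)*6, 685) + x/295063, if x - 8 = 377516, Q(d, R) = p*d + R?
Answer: 542408255/295063 ≈ 1838.3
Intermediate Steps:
p = -16 (p = 5 - (-1*(-7))*3 = 5 - 7*3 = 5 - 1*21 = 5 - 21 = -16)
Q(d, R) = R - 16*d (Q(d, R) = -16*d + R = R - 16*d)
x = 377524 (x = 8 + 377516 = 377524)
Q((-4 - 8)*6, 685) + x/295063 = (685 - 16*(-4 - 8)*6) + 377524/295063 = (685 - (-192)*6) + 377524*(1/295063) = (685 - 16*(-72)) + 377524/295063 = (685 + 1152) + 377524/295063 = 1837 + 377524/295063 = 542408255/295063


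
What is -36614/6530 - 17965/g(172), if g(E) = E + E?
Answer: -64953333/1123160 ≈ -57.831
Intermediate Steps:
g(E) = 2*E
-36614/6530 - 17965/g(172) = -36614/6530 - 17965/(2*172) = -36614*1/6530 - 17965/344 = -18307/3265 - 17965*1/344 = -18307/3265 - 17965/344 = -64953333/1123160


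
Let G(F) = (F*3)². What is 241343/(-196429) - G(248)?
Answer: -108730764287/196429 ≈ -5.5354e+5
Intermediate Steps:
G(F) = 9*F² (G(F) = (3*F)² = 9*F²)
241343/(-196429) - G(248) = 241343/(-196429) - 9*248² = 241343*(-1/196429) - 9*61504 = -241343/196429 - 1*553536 = -241343/196429 - 553536 = -108730764287/196429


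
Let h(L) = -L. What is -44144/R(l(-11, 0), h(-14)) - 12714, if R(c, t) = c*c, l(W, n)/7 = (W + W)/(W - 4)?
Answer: -77864406/5929 ≈ -13133.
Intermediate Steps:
l(W, n) = 14*W/(-4 + W) (l(W, n) = 7*((W + W)/(W - 4)) = 7*((2*W)/(-4 + W)) = 7*(2*W/(-4 + W)) = 14*W/(-4 + W))
R(c, t) = c**2
-44144/R(l(-11, 0), h(-14)) - 12714 = -44144*(-4 - 11)**2/23716 - 12714 = -44144/((14*(-11)/(-15))**2) - 12714 = -44144/((14*(-11)*(-1/15))**2) - 12714 = -44144/((154/15)**2) - 12714 = -44144/23716/225 - 12714 = -44144*225/23716 - 12714 = -2483100/5929 - 12714 = -77864406/5929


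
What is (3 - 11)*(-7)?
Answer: 56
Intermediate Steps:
(3 - 11)*(-7) = -8*(-7) = 56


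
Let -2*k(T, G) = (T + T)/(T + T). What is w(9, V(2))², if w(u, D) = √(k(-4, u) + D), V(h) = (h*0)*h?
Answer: -½ ≈ -0.50000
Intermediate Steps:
V(h) = 0 (V(h) = 0*h = 0)
k(T, G) = -½ (k(T, G) = -(T + T)/(2*(T + T)) = -2*T/(2*(2*T)) = -2*T*1/(2*T)/2 = -½*1 = -½)
w(u, D) = √(-½ + D)
w(9, V(2))² = (√(-2 + 4*0)/2)² = (√(-2 + 0)/2)² = (√(-2)/2)² = ((I*√2)/2)² = (I*√2/2)² = -½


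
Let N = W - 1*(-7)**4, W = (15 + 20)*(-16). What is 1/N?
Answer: -1/2961 ≈ -0.00033772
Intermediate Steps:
W = -560 (W = 35*(-16) = -560)
N = -2961 (N = -560 - 1*(-7)**4 = -560 - 1*2401 = -560 - 2401 = -2961)
1/N = 1/(-2961) = -1/2961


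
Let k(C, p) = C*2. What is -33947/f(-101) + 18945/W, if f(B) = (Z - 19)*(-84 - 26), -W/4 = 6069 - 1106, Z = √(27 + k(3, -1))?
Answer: -3371984159/179065040 - 33947*√33/36080 ≈ -24.236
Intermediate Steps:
k(C, p) = 2*C
Z = √33 (Z = √(27 + 2*3) = √(27 + 6) = √33 ≈ 5.7446)
W = -19852 (W = -4*(6069 - 1106) = -4*4963 = -19852)
f(B) = 2090 - 110*√33 (f(B) = (√33 - 19)*(-84 - 26) = (-19 + √33)*(-110) = 2090 - 110*√33)
-33947/f(-101) + 18945/W = -33947/(2090 - 110*√33) + 18945/(-19852) = -33947/(2090 - 110*√33) + 18945*(-1/19852) = -33947/(2090 - 110*√33) - 18945/19852 = -18945/19852 - 33947/(2090 - 110*√33)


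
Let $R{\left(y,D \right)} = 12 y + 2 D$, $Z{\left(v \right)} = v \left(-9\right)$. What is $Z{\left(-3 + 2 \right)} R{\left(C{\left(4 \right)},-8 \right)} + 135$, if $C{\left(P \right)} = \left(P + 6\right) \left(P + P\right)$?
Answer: $8631$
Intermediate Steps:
$Z{\left(v \right)} = - 9 v$
$C{\left(P \right)} = 2 P \left(6 + P\right)$ ($C{\left(P \right)} = \left(6 + P\right) 2 P = 2 P \left(6 + P\right)$)
$R{\left(y,D \right)} = 2 D + 12 y$
$Z{\left(-3 + 2 \right)} R{\left(C{\left(4 \right)},-8 \right)} + 135 = - 9 \left(-3 + 2\right) \left(2 \left(-8\right) + 12 \cdot 2 \cdot 4 \left(6 + 4\right)\right) + 135 = \left(-9\right) \left(-1\right) \left(-16 + 12 \cdot 2 \cdot 4 \cdot 10\right) + 135 = 9 \left(-16 + 12 \cdot 80\right) + 135 = 9 \left(-16 + 960\right) + 135 = 9 \cdot 944 + 135 = 8496 + 135 = 8631$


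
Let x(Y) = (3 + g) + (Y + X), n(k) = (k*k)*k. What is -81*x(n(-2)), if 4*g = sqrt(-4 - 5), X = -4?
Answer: 729 - 243*I/4 ≈ 729.0 - 60.75*I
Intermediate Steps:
n(k) = k**3 (n(k) = k**2*k = k**3)
g = 3*I/4 (g = sqrt(-4 - 5)/4 = sqrt(-9)/4 = (3*I)/4 = 3*I/4 ≈ 0.75*I)
x(Y) = -1 + Y + 3*I/4 (x(Y) = (3 + 3*I/4) + (Y - 4) = (3 + 3*I/4) + (-4 + Y) = -1 + Y + 3*I/4)
-81*x(n(-2)) = -81*(-1 + (-2)**3 + 3*I/4) = -81*(-1 - 8 + 3*I/4) = -81*(-9 + 3*I/4) = 729 - 243*I/4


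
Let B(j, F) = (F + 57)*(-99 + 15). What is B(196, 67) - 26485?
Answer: -36901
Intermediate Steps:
B(j, F) = -4788 - 84*F (B(j, F) = (57 + F)*(-84) = -4788 - 84*F)
B(196, 67) - 26485 = (-4788 - 84*67) - 26485 = (-4788 - 5628) - 26485 = -10416 - 26485 = -36901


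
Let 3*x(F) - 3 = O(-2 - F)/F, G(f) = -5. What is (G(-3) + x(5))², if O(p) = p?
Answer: 4489/225 ≈ 19.951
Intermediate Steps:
x(F) = 1 + (-2 - F)/(3*F) (x(F) = 1 + ((-2 - F)/F)/3 = 1 + (-2 - F)/(3*F))
(G(-3) + x(5))² = (-5 + (⅔)*(-1 + 5)/5)² = (-5 + (⅔)*(⅕)*4)² = (-5 + 8/15)² = (-67/15)² = 4489/225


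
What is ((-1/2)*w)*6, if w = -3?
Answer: 9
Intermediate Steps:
((-1/2)*w)*6 = (-1/2*(-3))*6 = (-1*½*(-3))*6 = -½*(-3)*6 = (3/2)*6 = 9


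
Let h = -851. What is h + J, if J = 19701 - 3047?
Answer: 15803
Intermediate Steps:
J = 16654
h + J = -851 + 16654 = 15803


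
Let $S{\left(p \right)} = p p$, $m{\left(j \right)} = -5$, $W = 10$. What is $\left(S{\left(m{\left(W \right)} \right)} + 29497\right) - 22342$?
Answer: $7180$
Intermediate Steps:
$S{\left(p \right)} = p^{2}$
$\left(S{\left(m{\left(W \right)} \right)} + 29497\right) - 22342 = \left(\left(-5\right)^{2} + 29497\right) - 22342 = \left(25 + 29497\right) - 22342 = 29522 - 22342 = 7180$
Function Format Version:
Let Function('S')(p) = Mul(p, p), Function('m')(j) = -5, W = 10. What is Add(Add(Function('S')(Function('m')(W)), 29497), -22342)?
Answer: 7180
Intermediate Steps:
Function('S')(p) = Pow(p, 2)
Add(Add(Function('S')(Function('m')(W)), 29497), -22342) = Add(Add(Pow(-5, 2), 29497), -22342) = Add(Add(25, 29497), -22342) = Add(29522, -22342) = 7180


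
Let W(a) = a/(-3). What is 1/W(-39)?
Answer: 1/13 ≈ 0.076923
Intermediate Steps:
W(a) = -a/3 (W(a) = a*(-1/3) = -a/3)
1/W(-39) = 1/(-1/3*(-39)) = 1/13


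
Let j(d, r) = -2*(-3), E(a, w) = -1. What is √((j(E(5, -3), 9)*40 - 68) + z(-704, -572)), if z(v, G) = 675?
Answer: 11*√7 ≈ 29.103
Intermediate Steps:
j(d, r) = 6
√((j(E(5, -3), 9)*40 - 68) + z(-704, -572)) = √((6*40 - 68) + 675) = √((240 - 68) + 675) = √(172 + 675) = √847 = 11*√7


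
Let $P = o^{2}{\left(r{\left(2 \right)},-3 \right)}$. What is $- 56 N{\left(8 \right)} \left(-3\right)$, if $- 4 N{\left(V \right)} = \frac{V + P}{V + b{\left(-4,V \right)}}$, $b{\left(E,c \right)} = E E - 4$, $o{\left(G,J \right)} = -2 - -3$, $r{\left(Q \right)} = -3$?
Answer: $- \frac{189}{10} \approx -18.9$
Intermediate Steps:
$o{\left(G,J \right)} = 1$ ($o{\left(G,J \right)} = -2 + 3 = 1$)
$P = 1$ ($P = 1^{2} = 1$)
$b{\left(E,c \right)} = -4 + E^{2}$ ($b{\left(E,c \right)} = E^{2} - 4 = -4 + E^{2}$)
$N{\left(V \right)} = - \frac{1 + V}{4 \left(12 + V\right)}$ ($N{\left(V \right)} = - \frac{\left(V + 1\right) \frac{1}{V - \left(4 - \left(-4\right)^{2}\right)}}{4} = - \frac{\left(1 + V\right) \frac{1}{V + \left(-4 + 16\right)}}{4} = - \frac{\left(1 + V\right) \frac{1}{V + 12}}{4} = - \frac{\left(1 + V\right) \frac{1}{12 + V}}{4} = - \frac{\frac{1}{12 + V} \left(1 + V\right)}{4} = - \frac{1 + V}{4 \left(12 + V\right)}$)
$- 56 N{\left(8 \right)} \left(-3\right) = - 56 \frac{-1 - 8}{4 \left(12 + 8\right)} \left(-3\right) = - 56 \frac{-1 - 8}{4 \cdot 20} \left(-3\right) = - 56 \cdot \frac{1}{4} \cdot \frac{1}{20} \left(-9\right) \left(-3\right) = \left(-56\right) \left(- \frac{9}{80}\right) \left(-3\right) = \frac{63}{10} \left(-3\right) = - \frac{189}{10}$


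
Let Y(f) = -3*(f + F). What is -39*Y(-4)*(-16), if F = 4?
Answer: 0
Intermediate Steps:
Y(f) = -12 - 3*f (Y(f) = -3*(f + 4) = -3*(4 + f) = -12 - 3*f)
-39*Y(-4)*(-16) = -39*(-12 - 3*(-4))*(-16) = -39*(-12 + 12)*(-16) = -39*0*(-16) = 0*(-16) = 0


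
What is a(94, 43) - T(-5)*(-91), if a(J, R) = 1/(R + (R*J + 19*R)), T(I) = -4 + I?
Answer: -4014737/4902 ≈ -819.00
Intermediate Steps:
a(J, R) = 1/(20*R + J*R) (a(J, R) = 1/(R + (J*R + 19*R)) = 1/(R + (19*R + J*R)) = 1/(20*R + J*R))
a(94, 43) - T(-5)*(-91) = 1/(43*(20 + 94)) - (-4 - 5)*(-91) = (1/43)/114 - (-9)*(-91) = (1/43)*(1/114) - 1*819 = 1/4902 - 819 = -4014737/4902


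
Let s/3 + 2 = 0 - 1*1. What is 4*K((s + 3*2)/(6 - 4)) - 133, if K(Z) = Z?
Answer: -139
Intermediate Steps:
s = -9 (s = -6 + 3*(0 - 1*1) = -6 + 3*(0 - 1) = -6 + 3*(-1) = -6 - 3 = -9)
4*K((s + 3*2)/(6 - 4)) - 133 = 4*((-9 + 3*2)/(6 - 4)) - 133 = 4*((-9 + 6)/2) - 133 = 4*(-3*1/2) - 133 = 4*(-3/2) - 133 = -6 - 133 = -139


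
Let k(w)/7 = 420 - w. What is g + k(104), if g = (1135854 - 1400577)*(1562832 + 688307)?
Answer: -595928267285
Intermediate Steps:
k(w) = 2940 - 7*w (k(w) = 7*(420 - w) = 2940 - 7*w)
g = -595928269497 (g = -264723*2251139 = -595928269497)
g + k(104) = -595928269497 + (2940 - 7*104) = -595928269497 + (2940 - 728) = -595928269497 + 2212 = -595928267285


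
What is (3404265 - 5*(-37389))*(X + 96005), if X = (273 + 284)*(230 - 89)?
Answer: 626816975820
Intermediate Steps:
X = 78537 (X = 557*141 = 78537)
(3404265 - 5*(-37389))*(X + 96005) = (3404265 - 5*(-37389))*(78537 + 96005) = (3404265 + 186945)*174542 = 3591210*174542 = 626816975820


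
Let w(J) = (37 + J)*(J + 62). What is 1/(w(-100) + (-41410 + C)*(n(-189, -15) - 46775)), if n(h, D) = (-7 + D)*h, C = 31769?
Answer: 1/410872891 ≈ 2.4338e-9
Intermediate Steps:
n(h, D) = h*(-7 + D)
w(J) = (37 + J)*(62 + J)
1/(w(-100) + (-41410 + C)*(n(-189, -15) - 46775)) = 1/((2294 + (-100)² + 99*(-100)) + (-41410 + 31769)*(-189*(-7 - 15) - 46775)) = 1/((2294 + 10000 - 9900) - 9641*(-189*(-22) - 46775)) = 1/(2394 - 9641*(4158 - 46775)) = 1/(2394 - 9641*(-42617)) = 1/(2394 + 410870497) = 1/410872891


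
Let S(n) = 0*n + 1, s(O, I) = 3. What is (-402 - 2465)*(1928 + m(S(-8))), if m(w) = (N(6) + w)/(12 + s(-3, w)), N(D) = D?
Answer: -82933709/15 ≈ -5.5289e+6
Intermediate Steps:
S(n) = 1 (S(n) = 0 + 1 = 1)
m(w) = 2/5 + w/15 (m(w) = (6 + w)/(12 + 3) = (6 + w)/15 = (6 + w)*(1/15) = 2/5 + w/15)
(-402 - 2465)*(1928 + m(S(-8))) = (-402 - 2465)*(1928 + (2/5 + (1/15)*1)) = -2867*(1928 + (2/5 + 1/15)) = -2867*(1928 + 7/15) = -2867*28927/15 = -82933709/15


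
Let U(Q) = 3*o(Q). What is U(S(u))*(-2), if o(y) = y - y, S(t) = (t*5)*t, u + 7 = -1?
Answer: 0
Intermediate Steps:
u = -8 (u = -7 - 1 = -8)
S(t) = 5*t² (S(t) = (5*t)*t = 5*t²)
o(y) = 0
U(Q) = 0 (U(Q) = 3*0 = 0)
U(S(u))*(-2) = 0*(-2) = 0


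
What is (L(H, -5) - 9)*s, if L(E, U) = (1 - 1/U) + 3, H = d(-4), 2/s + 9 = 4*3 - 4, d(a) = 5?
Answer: 48/5 ≈ 9.6000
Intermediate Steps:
s = -2 (s = 2/(-9 + (4*3 - 4)) = 2/(-9 + (12 - 4)) = 2/(-9 + 8) = 2/(-1) = 2*(-1) = -2)
H = 5
L(E, U) = 4 - 1/U
(L(H, -5) - 9)*s = ((4 - 1/(-5)) - 9)*(-2) = ((4 - 1*(-⅕)) - 9)*(-2) = ((4 + ⅕) - 9)*(-2) = (21/5 - 9)*(-2) = -24/5*(-2) = 48/5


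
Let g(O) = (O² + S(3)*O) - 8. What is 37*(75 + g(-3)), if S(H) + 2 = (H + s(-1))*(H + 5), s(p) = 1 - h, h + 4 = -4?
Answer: -7622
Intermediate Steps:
h = -8 (h = -4 - 4 = -8)
s(p) = 9 (s(p) = 1 - 1*(-8) = 1 + 8 = 9)
S(H) = -2 + (5 + H)*(9 + H) (S(H) = -2 + (H + 9)*(H + 5) = -2 + (9 + H)*(5 + H) = -2 + (5 + H)*(9 + H))
g(O) = -8 + O² + 94*O (g(O) = (O² + (43 + 3² + 14*3)*O) - 8 = (O² + (43 + 9 + 42)*O) - 8 = (O² + 94*O) - 8 = -8 + O² + 94*O)
37*(75 + g(-3)) = 37*(75 + (-8 + (-3)² + 94*(-3))) = 37*(75 + (-8 + 9 - 282)) = 37*(75 - 281) = 37*(-206) = -7622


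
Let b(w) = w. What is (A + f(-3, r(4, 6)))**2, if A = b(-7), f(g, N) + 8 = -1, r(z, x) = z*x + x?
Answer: 256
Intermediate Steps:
r(z, x) = x + x*z (r(z, x) = x*z + x = x + x*z)
f(g, N) = -9 (f(g, N) = -8 - 1 = -9)
A = -7
(A + f(-3, r(4, 6)))**2 = (-7 - 9)**2 = (-16)**2 = 256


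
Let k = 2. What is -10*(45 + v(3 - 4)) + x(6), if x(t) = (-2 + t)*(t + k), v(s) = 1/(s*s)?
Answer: -428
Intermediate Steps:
v(s) = s⁻²
x(t) = (-2 + t)*(2 + t) (x(t) = (-2 + t)*(t + 2) = (-2 + t)*(2 + t))
-10*(45 + v(3 - 4)) + x(6) = -10*(45 + (3 - 4)⁻²) + (-4 + 6²) = -10*(45 + (-1)⁻²) + (-4 + 36) = -10*(45 + 1) + 32 = -10*46 + 32 = -460 + 32 = -428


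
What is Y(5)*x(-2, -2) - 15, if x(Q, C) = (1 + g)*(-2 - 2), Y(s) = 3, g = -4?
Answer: 21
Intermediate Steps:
x(Q, C) = 12 (x(Q, C) = (1 - 4)*(-2 - 2) = -3*(-4) = 12)
Y(5)*x(-2, -2) - 15 = 3*12 - 15 = 36 - 15 = 21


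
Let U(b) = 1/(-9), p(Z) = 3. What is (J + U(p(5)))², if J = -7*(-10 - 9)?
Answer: 1430416/81 ≈ 17659.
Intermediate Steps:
U(b) = -⅑
J = 133 (J = -7*(-19) = 133)
(J + U(p(5)))² = (133 - ⅑)² = (1196/9)² = 1430416/81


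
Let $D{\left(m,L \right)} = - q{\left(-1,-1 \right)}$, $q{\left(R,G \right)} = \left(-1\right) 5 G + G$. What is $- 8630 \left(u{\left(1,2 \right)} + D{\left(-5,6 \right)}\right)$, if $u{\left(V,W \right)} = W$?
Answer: $17260$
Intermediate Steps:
$q{\left(R,G \right)} = - 4 G$ ($q{\left(R,G \right)} = - 5 G + G = - 4 G$)
$D{\left(m,L \right)} = -4$ ($D{\left(m,L \right)} = - \left(-4\right) \left(-1\right) = \left(-1\right) 4 = -4$)
$- 8630 \left(u{\left(1,2 \right)} + D{\left(-5,6 \right)}\right) = - 8630 \left(2 - 4\right) = \left(-8630\right) \left(-2\right) = 17260$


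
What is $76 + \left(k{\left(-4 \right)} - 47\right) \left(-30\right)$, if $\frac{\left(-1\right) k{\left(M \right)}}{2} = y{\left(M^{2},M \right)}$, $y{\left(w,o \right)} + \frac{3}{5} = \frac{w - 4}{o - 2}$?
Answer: $1330$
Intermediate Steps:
$y{\left(w,o \right)} = - \frac{3}{5} + \frac{-4 + w}{-2 + o}$ ($y{\left(w,o \right)} = - \frac{3}{5} + \frac{w - 4}{o - 2} = - \frac{3}{5} + \frac{-4 + w}{-2 + o}$)
$k{\left(M \right)} = - \frac{2 \left(-14 - 3 M + 5 M^{2}\right)}{5 \left(-2 + M\right)}$ ($k{\left(M \right)} = - 2 \frac{-14 - 3 M + 5 M^{2}}{5 \left(-2 + M\right)} = - \frac{2 \left(-14 - 3 M + 5 M^{2}\right)}{5 \left(-2 + M\right)}$)
$76 + \left(k{\left(-4 \right)} - 47\right) \left(-30\right) = 76 + \left(\left(- \frac{14}{5} - -8\right) - 47\right) \left(-30\right) = 76 + \left(\left(- \frac{14}{5} + 8\right) - 47\right) \left(-30\right) = 76 + \left(\frac{26}{5} - 47\right) \left(-30\right) = 76 - -1254 = 76 + 1254 = 1330$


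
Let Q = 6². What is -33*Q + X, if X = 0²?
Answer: -1188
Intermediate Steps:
Q = 36
X = 0
-33*Q + X = -33*36 + 0 = -1188 + 0 = -1188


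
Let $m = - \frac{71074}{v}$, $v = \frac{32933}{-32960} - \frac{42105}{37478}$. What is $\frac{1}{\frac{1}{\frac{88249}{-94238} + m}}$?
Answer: $\frac{590962939930549631}{17649725798158} \approx 33483.0$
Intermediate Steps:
$v = - \frac{187288841}{88233920}$ ($v = 32933 \left(- \frac{1}{32960}\right) - \frac{6015}{5354} = - \frac{32933}{32960} - \frac{6015}{5354} = - \frac{187288841}{88233920} \approx -2.1226$)
$m = \frac{6271137630080}{187288841}$ ($m = - \frac{71074}{- \frac{187288841}{88233920}} = \left(-71074\right) \left(- \frac{88233920}{187288841}\right) = \frac{6271137630080}{187288841} \approx 33484.0$)
$\frac{1}{\frac{1}{\frac{88249}{-94238} + m}} = \frac{1}{\frac{1}{\frac{88249}{-94238} + \frac{6271137630080}{187288841}}} = \frac{1}{\frac{1}{88249 \left(- \frac{1}{94238}\right) + \frac{6271137630080}{187288841}}} = \frac{1}{\frac{1}{- \frac{88249}{94238} + \frac{6271137630080}{187288841}}} = \frac{1}{\frac{1}{\frac{590962939930549631}{17649725798158}}} = \frac{1}{\frac{17649725798158}{590962939930549631}} = \frac{590962939930549631}{17649725798158}$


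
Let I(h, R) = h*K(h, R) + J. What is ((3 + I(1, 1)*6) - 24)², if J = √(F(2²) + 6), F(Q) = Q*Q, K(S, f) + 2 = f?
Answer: 1521 - 324*√22 ≈ 1.3053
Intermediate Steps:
K(S, f) = -2 + f
F(Q) = Q²
J = √22 (J = √((2²)² + 6) = √(4² + 6) = √(16 + 6) = √22 ≈ 4.6904)
I(h, R) = √22 + h*(-2 + R) (I(h, R) = h*(-2 + R) + √22 = √22 + h*(-2 + R))
((3 + I(1, 1)*6) - 24)² = ((3 + (√22 + 1*(-2 + 1))*6) - 24)² = ((3 + (√22 + 1*(-1))*6) - 24)² = ((3 + (√22 - 1)*6) - 24)² = ((3 + (-1 + √22)*6) - 24)² = ((3 + (-6 + 6*√22)) - 24)² = ((-3 + 6*√22) - 24)² = (-27 + 6*√22)²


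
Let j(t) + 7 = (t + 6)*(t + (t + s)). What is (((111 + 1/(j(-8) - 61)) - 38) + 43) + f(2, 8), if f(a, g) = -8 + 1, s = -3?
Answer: 3269/30 ≈ 108.97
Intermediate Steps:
f(a, g) = -7
j(t) = -7 + (-3 + 2*t)*(6 + t) (j(t) = -7 + (t + 6)*(t + (t - 3)) = -7 + (6 + t)*(t + (-3 + t)) = -7 + (6 + t)*(-3 + 2*t) = -7 + (-3 + 2*t)*(6 + t))
(((111 + 1/(j(-8) - 61)) - 38) + 43) + f(2, 8) = (((111 + 1/((-25 + 2*(-8)² + 9*(-8)) - 61)) - 38) + 43) - 7 = (((111 + 1/((-25 + 2*64 - 72) - 61)) - 38) + 43) - 7 = (((111 + 1/((-25 + 128 - 72) - 61)) - 38) + 43) - 7 = (((111 + 1/(31 - 61)) - 38) + 43) - 7 = (((111 + 1/(-30)) - 38) + 43) - 7 = (((111 - 1/30) - 38) + 43) - 7 = ((3329/30 - 38) + 43) - 7 = (2189/30 + 43) - 7 = 3479/30 - 7 = 3269/30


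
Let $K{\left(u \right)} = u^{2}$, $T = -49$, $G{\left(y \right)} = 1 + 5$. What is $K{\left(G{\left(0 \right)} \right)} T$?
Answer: $-1764$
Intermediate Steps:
$G{\left(y \right)} = 6$
$K{\left(G{\left(0 \right)} \right)} T = 6^{2} \left(-49\right) = 36 \left(-49\right) = -1764$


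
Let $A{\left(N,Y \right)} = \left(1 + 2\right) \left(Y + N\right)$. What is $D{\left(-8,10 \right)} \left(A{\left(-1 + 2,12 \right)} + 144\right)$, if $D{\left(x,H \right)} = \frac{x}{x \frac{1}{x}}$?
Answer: $-1464$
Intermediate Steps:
$D{\left(x,H \right)} = x$ ($D{\left(x,H \right)} = \frac{x}{1} = 1 x = x$)
$A{\left(N,Y \right)} = 3 N + 3 Y$ ($A{\left(N,Y \right)} = 3 \left(N + Y\right) = 3 N + 3 Y$)
$D{\left(-8,10 \right)} \left(A{\left(-1 + 2,12 \right)} + 144\right) = - 8 \left(\left(3 \left(-1 + 2\right) + 3 \cdot 12\right) + 144\right) = - 8 \left(\left(3 \cdot 1 + 36\right) + 144\right) = - 8 \left(\left(3 + 36\right) + 144\right) = - 8 \left(39 + 144\right) = \left(-8\right) 183 = -1464$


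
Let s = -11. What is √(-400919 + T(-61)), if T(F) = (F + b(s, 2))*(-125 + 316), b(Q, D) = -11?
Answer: I*√414671 ≈ 643.95*I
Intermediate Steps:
T(F) = -2101 + 191*F (T(F) = (F - 11)*(-125 + 316) = (-11 + F)*191 = -2101 + 191*F)
√(-400919 + T(-61)) = √(-400919 + (-2101 + 191*(-61))) = √(-400919 + (-2101 - 11651)) = √(-400919 - 13752) = √(-414671) = I*√414671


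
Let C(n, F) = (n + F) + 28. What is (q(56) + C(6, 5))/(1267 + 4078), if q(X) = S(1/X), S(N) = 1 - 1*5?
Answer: 7/1069 ≈ 0.0065482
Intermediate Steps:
S(N) = -4 (S(N) = 1 - 5 = -4)
q(X) = -4
C(n, F) = 28 + F + n (C(n, F) = (F + n) + 28 = 28 + F + n)
(q(56) + C(6, 5))/(1267 + 4078) = (-4 + (28 + 5 + 6))/(1267 + 4078) = (-4 + 39)/5345 = 35*(1/5345) = 7/1069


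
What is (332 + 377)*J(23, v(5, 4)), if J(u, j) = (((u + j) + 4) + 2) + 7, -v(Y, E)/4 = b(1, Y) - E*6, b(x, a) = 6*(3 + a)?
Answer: -42540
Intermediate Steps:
b(x, a) = 18 + 6*a
v(Y, E) = -72 - 24*Y + 24*E (v(Y, E) = -4*((18 + 6*Y) - E*6) = -4*((18 + 6*Y) - 6*E) = -4*(18 - 6*E + 6*Y) = -72 - 24*Y + 24*E)
J(u, j) = 13 + j + u (J(u, j) = (((j + u) + 4) + 2) + 7 = ((4 + j + u) + 2) + 7 = (6 + j + u) + 7 = 13 + j + u)
(332 + 377)*J(23, v(5, 4)) = (332 + 377)*(13 + (-72 - 24*5 + 24*4) + 23) = 709*(13 + (-72 - 120 + 96) + 23) = 709*(13 - 96 + 23) = 709*(-60) = -42540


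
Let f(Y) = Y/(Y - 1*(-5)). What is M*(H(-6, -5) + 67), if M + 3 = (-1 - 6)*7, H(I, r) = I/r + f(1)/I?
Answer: -159523/45 ≈ -3545.0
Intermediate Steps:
f(Y) = Y/(5 + Y) (f(Y) = Y/(Y + 5) = Y/(5 + Y))
H(I, r) = 1/(6*I) + I/r (H(I, r) = I/r + (1/(5 + 1))/I = I/r + (1/6)/I = I/r + (1*(1/6))/I = I/r + 1/(6*I) = 1/(6*I) + I/r)
M = -52 (M = -3 + (-1 - 6)*7 = -3 - 7*7 = -3 - 49 = -52)
M*(H(-6, -5) + 67) = -52*(((1/6)/(-6) - 6/(-5)) + 67) = -52*(((1/6)*(-1/6) - 6*(-1/5)) + 67) = -52*((-1/36 + 6/5) + 67) = -52*(211/180 + 67) = -52*12271/180 = -159523/45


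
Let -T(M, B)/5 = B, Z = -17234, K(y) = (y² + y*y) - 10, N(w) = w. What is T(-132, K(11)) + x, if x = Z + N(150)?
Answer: -18244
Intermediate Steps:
K(y) = -10 + 2*y² (K(y) = (y² + y²) - 10 = 2*y² - 10 = -10 + 2*y²)
T(M, B) = -5*B
x = -17084 (x = -17234 + 150 = -17084)
T(-132, K(11)) + x = -5*(-10 + 2*11²) - 17084 = -5*(-10 + 2*121) - 17084 = -5*(-10 + 242) - 17084 = -5*232 - 17084 = -1160 - 17084 = -18244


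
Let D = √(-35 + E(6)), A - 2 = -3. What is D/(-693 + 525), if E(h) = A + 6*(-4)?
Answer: -I*√15/84 ≈ -0.046107*I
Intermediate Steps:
A = -1 (A = 2 - 3 = -1)
E(h) = -25 (E(h) = -1 + 6*(-4) = -1 - 24 = -25)
D = 2*I*√15 (D = √(-35 - 25) = √(-60) = 2*I*√15 ≈ 7.746*I)
D/(-693 + 525) = (2*I*√15)/(-693 + 525) = (2*I*√15)/(-168) = -I*√15/84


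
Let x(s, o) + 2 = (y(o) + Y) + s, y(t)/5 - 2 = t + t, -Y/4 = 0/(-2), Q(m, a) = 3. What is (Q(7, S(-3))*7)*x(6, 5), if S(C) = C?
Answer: 1344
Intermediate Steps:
Y = 0 (Y = -0/(-2) = -0*(-1)/2 = -4*0 = 0)
y(t) = 10 + 10*t (y(t) = 10 + 5*(t + t) = 10 + 5*(2*t) = 10 + 10*t)
x(s, o) = 8 + s + 10*o (x(s, o) = -2 + (((10 + 10*o) + 0) + s) = -2 + ((10 + 10*o) + s) = -2 + (10 + s + 10*o) = 8 + s + 10*o)
(Q(7, S(-3))*7)*x(6, 5) = (3*7)*(8 + 6 + 10*5) = 21*(8 + 6 + 50) = 21*64 = 1344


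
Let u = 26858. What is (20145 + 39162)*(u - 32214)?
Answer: -317648292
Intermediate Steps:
(20145 + 39162)*(u - 32214) = (20145 + 39162)*(26858 - 32214) = 59307*(-5356) = -317648292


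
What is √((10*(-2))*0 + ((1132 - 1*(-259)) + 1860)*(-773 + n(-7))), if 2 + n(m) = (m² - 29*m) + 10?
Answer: 3*I*√185307 ≈ 1291.4*I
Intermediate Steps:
n(m) = 8 + m² - 29*m (n(m) = -2 + ((m² - 29*m) + 10) = -2 + (10 + m² - 29*m) = 8 + m² - 29*m)
√((10*(-2))*0 + ((1132 - 1*(-259)) + 1860)*(-773 + n(-7))) = √((10*(-2))*0 + ((1132 - 1*(-259)) + 1860)*(-773 + (8 + (-7)² - 29*(-7)))) = √(-20*0 + ((1132 + 259) + 1860)*(-773 + (8 + 49 + 203))) = √(0 + (1391 + 1860)*(-773 + 260)) = √(0 + 3251*(-513)) = √(0 - 1667763) = √(-1667763) = 3*I*√185307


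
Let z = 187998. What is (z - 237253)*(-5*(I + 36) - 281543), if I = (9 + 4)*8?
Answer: 13901878965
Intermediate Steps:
I = 104 (I = 13*8 = 104)
(z - 237253)*(-5*(I + 36) - 281543) = (187998 - 237253)*(-5*(104 + 36) - 281543) = -49255*(-5*140 - 281543) = -49255*(-700 - 281543) = -49255*(-282243) = 13901878965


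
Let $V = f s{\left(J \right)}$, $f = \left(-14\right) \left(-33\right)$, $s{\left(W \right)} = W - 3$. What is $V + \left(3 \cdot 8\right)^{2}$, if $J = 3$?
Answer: $576$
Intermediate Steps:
$s{\left(W \right)} = -3 + W$
$f = 462$
$V = 0$ ($V = 462 \left(-3 + 3\right) = 462 \cdot 0 = 0$)
$V + \left(3 \cdot 8\right)^{2} = 0 + \left(3 \cdot 8\right)^{2} = 0 + 24^{2} = 0 + 576 = 576$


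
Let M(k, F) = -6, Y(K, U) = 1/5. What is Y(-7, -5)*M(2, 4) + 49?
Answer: 239/5 ≈ 47.800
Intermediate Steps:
Y(K, U) = ⅕
Y(-7, -5)*M(2, 4) + 49 = (⅕)*(-6) + 49 = -6/5 + 49 = 239/5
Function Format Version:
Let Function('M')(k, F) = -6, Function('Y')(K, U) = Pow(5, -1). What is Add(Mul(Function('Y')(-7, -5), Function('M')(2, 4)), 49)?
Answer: Rational(239, 5) ≈ 47.800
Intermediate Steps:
Function('Y')(K, U) = Rational(1, 5)
Add(Mul(Function('Y')(-7, -5), Function('M')(2, 4)), 49) = Add(Mul(Rational(1, 5), -6), 49) = Add(Rational(-6, 5), 49) = Rational(239, 5)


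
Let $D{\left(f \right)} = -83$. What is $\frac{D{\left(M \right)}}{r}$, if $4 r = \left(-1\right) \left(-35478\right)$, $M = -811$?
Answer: $- \frac{166}{17739} \approx -0.0093579$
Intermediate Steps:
$r = \frac{17739}{2}$ ($r = \frac{\left(-1\right) \left(-35478\right)}{4} = \frac{1}{4} \cdot 35478 = \frac{17739}{2} \approx 8869.5$)
$\frac{D{\left(M \right)}}{r} = - \frac{83}{\frac{17739}{2}} = \left(-83\right) \frac{2}{17739} = - \frac{166}{17739}$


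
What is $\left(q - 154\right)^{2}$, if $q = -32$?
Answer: $34596$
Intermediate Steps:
$\left(q - 154\right)^{2} = \left(-32 - 154\right)^{2} = \left(-186\right)^{2} = 34596$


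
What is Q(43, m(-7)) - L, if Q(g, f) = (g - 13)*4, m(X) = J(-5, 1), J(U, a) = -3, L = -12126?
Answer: 12246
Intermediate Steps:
m(X) = -3
Q(g, f) = -52 + 4*g (Q(g, f) = (-13 + g)*4 = -52 + 4*g)
Q(43, m(-7)) - L = (-52 + 4*43) - 1*(-12126) = (-52 + 172) + 12126 = 120 + 12126 = 12246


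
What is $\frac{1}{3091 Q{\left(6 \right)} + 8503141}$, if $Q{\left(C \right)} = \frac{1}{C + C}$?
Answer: $\frac{12}{102040783} \approx 1.176 \cdot 10^{-7}$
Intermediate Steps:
$Q{\left(C \right)} = \frac{1}{2 C}$
$\frac{1}{3091 Q{\left(6 \right)} + 8503141} = \frac{1}{3091 \frac{1}{2 \cdot 6} + 8503141} = \frac{1}{3091 \cdot \frac{1}{2} \cdot \frac{1}{6} + 8503141} = \frac{1}{3091 \cdot \frac{1}{12} + 8503141} = \frac{1}{\frac{3091}{12} + 8503141} = \frac{1}{\frac{102040783}{12}} = \frac{12}{102040783}$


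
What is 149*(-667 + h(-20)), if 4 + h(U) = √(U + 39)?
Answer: -99979 + 149*√19 ≈ -99330.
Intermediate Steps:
h(U) = -4 + √(39 + U) (h(U) = -4 + √(U + 39) = -4 + √(39 + U))
149*(-667 + h(-20)) = 149*(-667 + (-4 + √(39 - 20))) = 149*(-667 + (-4 + √19)) = 149*(-671 + √19) = -99979 + 149*√19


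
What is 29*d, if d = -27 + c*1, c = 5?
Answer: -638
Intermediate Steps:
d = -22 (d = -27 + 5*1 = -27 + 5 = -22)
29*d = 29*(-22) = -638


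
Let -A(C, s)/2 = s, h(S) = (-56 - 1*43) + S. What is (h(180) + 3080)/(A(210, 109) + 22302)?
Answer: 3161/22084 ≈ 0.14314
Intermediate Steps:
h(S) = -99 + S (h(S) = (-56 - 43) + S = -99 + S)
A(C, s) = -2*s
(h(180) + 3080)/(A(210, 109) + 22302) = ((-99 + 180) + 3080)/(-2*109 + 22302) = (81 + 3080)/(-218 + 22302) = 3161/22084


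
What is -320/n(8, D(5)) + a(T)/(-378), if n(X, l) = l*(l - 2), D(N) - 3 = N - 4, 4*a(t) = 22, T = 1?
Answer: -30251/756 ≈ -40.015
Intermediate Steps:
a(t) = 11/2 (a(t) = (¼)*22 = 11/2)
D(N) = -1 + N (D(N) = 3 + (N - 4) = 3 + (-4 + N) = -1 + N)
n(X, l) = l*(-2 + l)
-320/n(8, D(5)) + a(T)/(-378) = -320*1/((-1 + 5)*(-2 + (-1 + 5))) + (11/2)/(-378) = -320*1/(4*(-2 + 4)) + (11/2)*(-1/378) = -320/(4*2) - 11/756 = -320/8 - 11/756 = -320*⅛ - 11/756 = -40 - 11/756 = -30251/756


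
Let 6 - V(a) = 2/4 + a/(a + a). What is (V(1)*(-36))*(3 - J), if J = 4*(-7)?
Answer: -5580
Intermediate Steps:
J = -28
V(a) = 5 (V(a) = 6 - (2/4 + a/(a + a)) = 6 - (2*(¼) + a/((2*a))) = 6 - (½ + a*(1/(2*a))) = 6 - (½ + ½) = 6 - 1*1 = 6 - 1 = 5)
(V(1)*(-36))*(3 - J) = (5*(-36))*(3 - 1*(-28)) = -180*(3 + 28) = -180*31 = -5580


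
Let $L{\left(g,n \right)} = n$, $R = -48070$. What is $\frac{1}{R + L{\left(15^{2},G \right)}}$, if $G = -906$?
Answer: $- \frac{1}{48976} \approx -2.0418 \cdot 10^{-5}$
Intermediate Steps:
$\frac{1}{R + L{\left(15^{2},G \right)}} = \frac{1}{-48070 - 906} = \frac{1}{-48976} = - \frac{1}{48976}$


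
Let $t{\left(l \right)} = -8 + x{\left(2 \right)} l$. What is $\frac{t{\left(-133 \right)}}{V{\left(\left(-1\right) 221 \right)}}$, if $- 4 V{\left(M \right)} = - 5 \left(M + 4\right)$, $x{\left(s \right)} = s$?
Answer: $\frac{1096}{1085} \approx 1.0101$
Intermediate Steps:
$t{\left(l \right)} = -8 + 2 l$
$V{\left(M \right)} = 5 + \frac{5 M}{4}$ ($V{\left(M \right)} = - \frac{\left(-5\right) \left(M + 4\right)}{4} = - \frac{\left(-5\right) \left(4 + M\right)}{4} = - \frac{-20 - 5 M}{4} = 5 + \frac{5 M}{4}$)
$\frac{t{\left(-133 \right)}}{V{\left(\left(-1\right) 221 \right)}} = \frac{-8 + 2 \left(-133\right)}{5 + \frac{5 \left(\left(-1\right) 221\right)}{4}} = \frac{-8 - 266}{5 + \frac{5}{4} \left(-221\right)} = - \frac{274}{5 - \frac{1105}{4}} = - \frac{274}{- \frac{1085}{4}} = \left(-274\right) \left(- \frac{4}{1085}\right) = \frac{1096}{1085}$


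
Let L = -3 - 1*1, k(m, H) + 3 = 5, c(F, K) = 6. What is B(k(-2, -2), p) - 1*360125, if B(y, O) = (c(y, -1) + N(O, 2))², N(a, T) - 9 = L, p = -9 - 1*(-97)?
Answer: -360004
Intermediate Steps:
k(m, H) = 2 (k(m, H) = -3 + 5 = 2)
L = -4 (L = -3 - 1 = -4)
p = 88 (p = -9 + 97 = 88)
N(a, T) = 5 (N(a, T) = 9 - 4 = 5)
B(y, O) = 121 (B(y, O) = (6 + 5)² = 11² = 121)
B(k(-2, -2), p) - 1*360125 = 121 - 1*360125 = 121 - 360125 = -360004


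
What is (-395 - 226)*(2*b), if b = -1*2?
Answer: 2484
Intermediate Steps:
b = -2
(-395 - 226)*(2*b) = (-395 - 226)*(2*(-2)) = -621*(-4) = 2484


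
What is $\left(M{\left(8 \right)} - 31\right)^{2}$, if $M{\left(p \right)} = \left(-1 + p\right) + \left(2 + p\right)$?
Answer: $196$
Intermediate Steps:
$M{\left(p \right)} = 1 + 2 p$
$\left(M{\left(8 \right)} - 31\right)^{2} = \left(\left(1 + 2 \cdot 8\right) - 31\right)^{2} = \left(\left(1 + 16\right) - 31\right)^{2} = \left(17 - 31\right)^{2} = \left(-14\right)^{2} = 196$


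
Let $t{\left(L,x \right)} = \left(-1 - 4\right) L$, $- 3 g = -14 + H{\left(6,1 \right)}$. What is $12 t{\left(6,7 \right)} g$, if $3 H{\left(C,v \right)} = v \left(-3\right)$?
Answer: $-1800$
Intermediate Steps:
$H{\left(C,v \right)} = - v$ ($H{\left(C,v \right)} = \frac{v \left(-3\right)}{3} = \frac{\left(-3\right) v}{3} = - v$)
$g = 5$ ($g = - \frac{-14 - 1}{3} = \left(- \frac{1}{3}\right) \left(-15\right) = 5$)
$t{\left(L,x \right)} = - 5 L$
$12 t{\left(6,7 \right)} g = 12 \left(\left(-5\right) 6\right) 5 = 12 \left(-30\right) 5 = \left(-360\right) 5 = -1800$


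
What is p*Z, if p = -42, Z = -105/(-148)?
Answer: -2205/74 ≈ -29.797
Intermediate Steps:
Z = 105/148 (Z = -105*(-1/148) = 105/148 ≈ 0.70946)
p*Z = -42*105/148 = -2205/74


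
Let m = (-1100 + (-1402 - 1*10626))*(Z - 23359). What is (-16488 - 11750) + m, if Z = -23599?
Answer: 616436386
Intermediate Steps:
m = 616464624 (m = (-1100 + (-1402 - 1*10626))*(-23599 - 23359) = (-1100 + (-1402 - 10626))*(-46958) = (-1100 - 12028)*(-46958) = -13128*(-46958) = 616464624)
(-16488 - 11750) + m = (-16488 - 11750) + 616464624 = -28238 + 616464624 = 616436386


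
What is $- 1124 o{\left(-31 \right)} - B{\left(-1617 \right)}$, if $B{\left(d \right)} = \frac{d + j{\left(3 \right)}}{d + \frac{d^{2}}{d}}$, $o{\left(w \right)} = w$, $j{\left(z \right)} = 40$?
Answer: $\frac{112683919}{3234} \approx 34844.0$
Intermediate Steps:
$B{\left(d \right)} = \frac{40 + d}{2 d}$ ($B{\left(d \right)} = \frac{d + 40}{d + \frac{d^{2}}{d}} = \frac{40 + d}{d + d} = \frac{40 + d}{2 d}$)
$- 1124 o{\left(-31 \right)} - B{\left(-1617 \right)} = \left(-1124\right) \left(-31\right) - \frac{40 - 1617}{2 \left(-1617\right)} = 34844 - \frac{1}{2} \left(- \frac{1}{1617}\right) \left(-1577\right) = 34844 - \frac{1577}{3234} = \frac{112683919}{3234}$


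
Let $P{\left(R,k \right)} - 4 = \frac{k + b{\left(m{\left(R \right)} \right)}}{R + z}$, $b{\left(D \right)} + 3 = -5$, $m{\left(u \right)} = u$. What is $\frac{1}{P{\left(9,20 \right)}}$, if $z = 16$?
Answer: $\frac{25}{112} \approx 0.22321$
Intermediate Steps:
$b{\left(D \right)} = -8$ ($b{\left(D \right)} = -3 - 5 = -8$)
$P{\left(R,k \right)} = 4 + \frac{-8 + k}{16 + R}$ ($P{\left(R,k \right)} = 4 + \frac{k - 8}{R + 16} = 4 + \frac{-8 + k}{16 + R}$)
$\frac{1}{P{\left(9,20 \right)}} = \frac{1}{\frac{1}{16 + 9} \left(56 + 20 + 4 \cdot 9\right)} = \frac{1}{\frac{1}{25} \left(56 + 20 + 36\right)} = \frac{1}{\frac{1}{25} \cdot 112} = \frac{1}{\frac{112}{25}} = \frac{25}{112}$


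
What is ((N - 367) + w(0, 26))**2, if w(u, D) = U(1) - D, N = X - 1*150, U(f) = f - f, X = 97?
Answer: 198916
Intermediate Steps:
U(f) = 0
N = -53 (N = 97 - 1*150 = 97 - 150 = -53)
w(u, D) = -D (w(u, D) = 0 - D = -D)
((N - 367) + w(0, 26))**2 = ((-53 - 367) - 1*26)**2 = (-420 - 26)**2 = (-446)**2 = 198916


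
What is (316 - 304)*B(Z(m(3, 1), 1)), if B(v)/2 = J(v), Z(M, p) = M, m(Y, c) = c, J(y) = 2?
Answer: 48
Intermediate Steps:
B(v) = 4 (B(v) = 2*2 = 4)
(316 - 304)*B(Z(m(3, 1), 1)) = (316 - 304)*4 = 12*4 = 48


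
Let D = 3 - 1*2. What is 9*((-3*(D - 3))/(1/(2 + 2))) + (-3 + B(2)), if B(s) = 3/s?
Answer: 429/2 ≈ 214.50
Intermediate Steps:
D = 1 (D = 3 - 2 = 1)
9*((-3*(D - 3))/(1/(2 + 2))) + (-3 + B(2)) = 9*((-3*(1 - 3))/(1/(2 + 2))) + (-3 + 3/2) = 9*((-3*(-2))/(1/4)) + (-3 + 3*(½)) = 9*(6/(¼)) + (-3 + 3/2) = 9*(6*4) - 3/2 = 9*24 - 3/2 = 216 - 3/2 = 429/2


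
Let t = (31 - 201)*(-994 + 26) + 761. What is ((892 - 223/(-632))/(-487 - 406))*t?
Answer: -93235588407/564376 ≈ -1.6520e+5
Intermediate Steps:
t = 165321 (t = -170*(-968) + 761 = 164560 + 761 = 165321)
((892 - 223/(-632))/(-487 - 406))*t = ((892 - 223/(-632))/(-487 - 406))*165321 = ((892 - 223*(-1/632))/(-893))*165321 = ((892 + 223/632)*(-1/893))*165321 = ((563967/632)*(-1/893))*165321 = -563967/564376*165321 = -93235588407/564376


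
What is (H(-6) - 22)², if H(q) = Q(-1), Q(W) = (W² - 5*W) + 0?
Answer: 256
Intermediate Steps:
Q(W) = W² - 5*W
H(q) = 6 (H(q) = -(-5 - 1) = -1*(-6) = 6)
(H(-6) - 22)² = (6 - 22)² = (-16)² = 256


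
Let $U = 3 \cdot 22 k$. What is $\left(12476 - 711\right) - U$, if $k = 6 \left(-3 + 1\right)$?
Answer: $12557$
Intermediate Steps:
$k = -12$ ($k = 6 \left(-2\right) = -12$)
$U = -792$ ($U = 3 \cdot 22 \left(-12\right) = 66 \left(-12\right) = -792$)
$\left(12476 - 711\right) - U = \left(12476 - 711\right) - -792 = 11765 + 792 = 12557$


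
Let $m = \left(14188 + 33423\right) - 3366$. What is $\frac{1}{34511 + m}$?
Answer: $\frac{1}{78756} \approx 1.2697 \cdot 10^{-5}$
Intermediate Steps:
$m = 44245$ ($m = 47611 - 3366 = 44245$)
$\frac{1}{34511 + m} = \frac{1}{34511 + 44245} = \frac{1}{78756}$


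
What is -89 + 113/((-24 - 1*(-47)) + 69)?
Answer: -8075/92 ≈ -87.772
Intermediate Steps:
-89 + 113/((-24 - 1*(-47)) + 69) = -89 + 113/((-24 + 47) + 69) = -89 + 113/(23 + 69) = -89 + 113/92 = -8075/92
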